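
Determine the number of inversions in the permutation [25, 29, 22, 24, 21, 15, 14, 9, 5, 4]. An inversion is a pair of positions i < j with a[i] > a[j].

Element-by-element contributions:
25: 8
29: 8
22: 6
24: 6
21: 5
15: 4
14: 3
9: 2
5: 1
4: 0
Sum: 8 + 8 + 6 + 6 + 5 + 4 + 3 + 2 + 1 + 0 = 43

43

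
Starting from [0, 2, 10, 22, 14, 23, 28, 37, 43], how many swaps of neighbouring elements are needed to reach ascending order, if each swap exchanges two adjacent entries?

The minimum number of adjacent swaps to sort an array equals its inversion count, since every such swap removes exactly one inversion.
Count inversions — for each element, later elements that are smaller:
0: none → 0
2: none → 0
10: none → 0
22: 14 → 1
14: none → 0
23: none → 0
28: none → 0
37: none → 0
43: none → 0
Total inversions: 0 + 0 + 0 + 1 + 0 + 0 + 0 + 0 + 0 = 1

1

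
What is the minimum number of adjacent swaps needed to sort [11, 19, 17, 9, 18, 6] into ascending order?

10

Minimum adjacent swaps = number of inversions (each swap of adjacent out-of-order elements removes one inversion and no swap can remove more).
Count inversions — for each element, later elements that are smaller:
11: 9, 6 → 2
19: 17, 9, 18, 6 → 4
17: 9, 6 → 2
9: 6 → 1
18: 6 → 1
6: none → 0
Total inversions: 2 + 4 + 2 + 1 + 1 + 0 = 10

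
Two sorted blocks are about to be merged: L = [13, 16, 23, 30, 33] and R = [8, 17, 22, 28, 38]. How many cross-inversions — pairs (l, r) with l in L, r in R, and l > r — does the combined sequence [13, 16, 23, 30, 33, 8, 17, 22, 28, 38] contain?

There are 13 cross-inversions.

For each element r of the right run, count left-run elements greater than r:
r = 8: 13, 16, 23, 30, 33 → 5
r = 17: 23, 30, 33 → 3
r = 22: 23, 30, 33 → 3
r = 28: 30, 33 → 2
r = 38: none → 0
Cross-inversions: 5 + 3 + 3 + 2 + 0 = 13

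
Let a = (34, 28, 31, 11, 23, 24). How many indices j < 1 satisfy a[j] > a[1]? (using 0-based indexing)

The element at index 1 is 28.
Elements before it: 34
Those larger than 28: 34

1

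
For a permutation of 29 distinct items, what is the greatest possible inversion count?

406

A reversed (strictly descending) arrangement makes every pair an inversion, giving C(29, 2) inversions.
C(29, 2) = 29·28/2 = 406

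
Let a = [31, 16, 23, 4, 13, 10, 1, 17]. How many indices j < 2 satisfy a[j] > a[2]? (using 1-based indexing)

1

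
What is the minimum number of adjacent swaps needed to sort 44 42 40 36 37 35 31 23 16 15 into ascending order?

Each adjacent swap fixes exactly one inversion, so the minimum swap count equals the number of inversions.
Count inversions — for each element, later elements that are smaller:
44: 42, 40, 36, 37, 35, 31, 23, 16, 15 → 9
42: 40, 36, 37, 35, 31, 23, 16, 15 → 8
40: 36, 37, 35, 31, 23, 16, 15 → 7
36: 35, 31, 23, 16, 15 → 5
37: 35, 31, 23, 16, 15 → 5
35: 31, 23, 16, 15 → 4
31: 23, 16, 15 → 3
23: 16, 15 → 2
16: 15 → 1
15: none → 0
Total inversions: 9 + 8 + 7 + 5 + 5 + 4 + 3 + 2 + 1 + 0 = 44

Swaps: 44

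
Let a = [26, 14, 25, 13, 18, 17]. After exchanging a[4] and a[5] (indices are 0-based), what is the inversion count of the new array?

9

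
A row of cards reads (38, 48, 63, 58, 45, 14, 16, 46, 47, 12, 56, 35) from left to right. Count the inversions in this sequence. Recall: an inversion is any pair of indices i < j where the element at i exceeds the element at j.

39

Count, for each position, how many later elements it exceeds:
38: 4
48: 7
63: 9
58: 8
45: 4
14: 1
16: 1
46: 2
47: 2
12: 0
56: 1
35: 0
Sum: 4 + 7 + 9 + 8 + 4 + 1 + 1 + 2 + 2 + 0 + 1 + 0 = 39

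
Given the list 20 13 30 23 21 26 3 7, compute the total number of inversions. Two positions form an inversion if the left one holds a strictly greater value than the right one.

17 out-of-order pairs

Count, for each position, how many later elements it exceeds:
20 → 13, 3, 7 → 3
13 → 3, 7 → 2
30 → 23, 21, 26, 3, 7 → 5
23 → 21, 3, 7 → 3
21 → 3, 7 → 2
26 → 3, 7 → 2
3 → none → 0
7 → none → 0
Sum: 3 + 2 + 5 + 3 + 2 + 2 + 0 + 0 = 17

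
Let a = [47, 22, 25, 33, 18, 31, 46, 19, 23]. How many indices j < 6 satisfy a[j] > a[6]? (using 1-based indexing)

2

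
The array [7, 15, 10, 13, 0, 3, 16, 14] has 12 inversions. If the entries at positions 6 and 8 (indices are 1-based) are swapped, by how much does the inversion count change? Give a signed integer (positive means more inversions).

+1

Positions 6 and 8 hold 3 and 14; after swapping, the array is [7, 15, 10, 13, 0, 14, 16, 3].
For each element, count later entries that are smaller:
7: 2
15: 5
10: 2
13: 2
0: 0
14: 1
16: 1
3: 0
Sum: 2 + 5 + 2 + 2 + 0 + 1 + 1 + 0 = 13
Change: 13 − 12 = +1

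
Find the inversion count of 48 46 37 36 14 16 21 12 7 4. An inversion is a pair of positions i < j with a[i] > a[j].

Inversions: 42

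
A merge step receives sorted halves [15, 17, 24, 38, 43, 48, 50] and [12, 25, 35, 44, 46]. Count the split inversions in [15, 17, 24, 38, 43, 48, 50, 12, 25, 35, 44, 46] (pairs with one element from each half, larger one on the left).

19 split inversions

For each element r of the right run, count left-run elements greater than r:
r = 12: 15, 17, 24, 38, 43, 48, 50 → 7
r = 25: 38, 43, 48, 50 → 4
r = 35: 38, 43, 48, 50 → 4
r = 44: 48, 50 → 2
r = 46: 48, 50 → 2
Cross-inversions: 7 + 4 + 4 + 2 + 2 = 19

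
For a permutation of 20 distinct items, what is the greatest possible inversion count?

190

The maximum occurs when the array is in strictly decreasing order: every one of the C(20, 2) pairs is inverted.
C(20, 2) = 20·19/2 = 190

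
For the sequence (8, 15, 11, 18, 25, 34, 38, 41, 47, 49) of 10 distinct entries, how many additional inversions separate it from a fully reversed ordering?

Maximum inversions for 10 distinct elements is C(10, 2) = 10·9/2 = 45.
Current inversions — for each element, count later smaller elements:
8: 0
15: 1
11: 0
18: 0
25: 0
34: 0
38: 0
41: 0
47: 0
49: 0
Current total: 0 + 1 + 0 + 0 + 0 + 0 + 0 + 0 + 0 + 0 = 1
Shortfall: 45 − 1 = 44

44 inversions short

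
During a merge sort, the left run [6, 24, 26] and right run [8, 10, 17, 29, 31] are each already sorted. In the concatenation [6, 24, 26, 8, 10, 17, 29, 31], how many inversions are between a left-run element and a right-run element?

For each element r of the right run, count left-run elements greater than r:
r = 8: 24, 26 → 2
r = 10: 24, 26 → 2
r = 17: 24, 26 → 2
r = 29: none → 0
r = 31: none → 0
Cross-inversions: 2 + 2 + 2 + 0 + 0 = 6

6 split inversions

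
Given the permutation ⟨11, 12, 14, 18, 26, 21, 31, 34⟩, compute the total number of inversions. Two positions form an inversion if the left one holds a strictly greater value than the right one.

1

Count, for each position, how many later elements it exceeds:
11 → none → 0
12 → none → 0
14 → none → 0
18 → none → 0
26 → 21 → 1
21 → none → 0
31 → none → 0
34 → none → 0
Sum: 0 + 0 + 0 + 0 + 1 + 0 + 0 + 0 = 1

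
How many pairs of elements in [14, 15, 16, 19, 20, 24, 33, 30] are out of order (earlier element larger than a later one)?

For each element, count later entries that are smaller:
14 → none → 0
15 → none → 0
16 → none → 0
19 → none → 0
20 → none → 0
24 → none → 0
33 → 30 → 1
30 → none → 0
Sum: 0 + 0 + 0 + 0 + 0 + 0 + 1 + 0 = 1

1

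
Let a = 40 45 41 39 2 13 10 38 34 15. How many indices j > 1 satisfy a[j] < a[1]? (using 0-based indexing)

The element at index 1 is 45.
Elements after it: 41, 39, 2, 13, 10, 38, 34, 15
Those smaller than 45: 41, 39, 2, 13, 10, 38, 34, 15

8 such elements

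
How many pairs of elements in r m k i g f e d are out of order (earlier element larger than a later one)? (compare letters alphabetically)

28

For each element, count later entries that are smaller:
r: 7
m: 6
k: 5
i: 4
g: 3
f: 2
e: 1
d: 0
Sum: 7 + 6 + 5 + 4 + 3 + 2 + 1 + 0 = 28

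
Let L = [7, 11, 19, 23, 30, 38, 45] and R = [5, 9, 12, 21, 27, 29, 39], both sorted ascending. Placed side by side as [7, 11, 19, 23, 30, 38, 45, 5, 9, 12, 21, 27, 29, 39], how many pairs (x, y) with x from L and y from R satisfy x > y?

There are 29 cross-inversions.

Take each right-half value and tally the left-half values above it:
r = 5: 7, 11, 19, 23, 30, 38, 45 → 7
r = 9: 11, 19, 23, 30, 38, 45 → 6
r = 12: 19, 23, 30, 38, 45 → 5
r = 21: 23, 30, 38, 45 → 4
r = 27: 30, 38, 45 → 3
r = 29: 30, 38, 45 → 3
r = 39: 45 → 1
Cross-inversions: 7 + 6 + 5 + 4 + 3 + 3 + 1 = 29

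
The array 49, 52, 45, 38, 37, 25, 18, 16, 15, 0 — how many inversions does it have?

44 inversions

For each element, count later entries that are smaller:
49: 8
52: 8
45: 7
38: 6
37: 5
25: 4
18: 3
16: 2
15: 1
0: 0
Sum: 8 + 8 + 7 + 6 + 5 + 4 + 3 + 2 + 1 + 0 = 44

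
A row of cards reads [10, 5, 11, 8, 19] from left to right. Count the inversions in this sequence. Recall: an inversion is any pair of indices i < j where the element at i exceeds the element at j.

3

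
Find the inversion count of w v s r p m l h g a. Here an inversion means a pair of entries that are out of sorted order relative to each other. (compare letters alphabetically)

45 inversions

For each element, count later entries that are smaller:
w → v, s, r, p, m, l, h, g, a → 9
v → s, r, p, m, l, h, g, a → 8
s → r, p, m, l, h, g, a → 7
r → p, m, l, h, g, a → 6
p → m, l, h, g, a → 5
m → l, h, g, a → 4
l → h, g, a → 3
h → g, a → 2
g → a → 1
a → none → 0
Sum: 9 + 8 + 7 + 6 + 5 + 4 + 3 + 2 + 1 + 0 = 45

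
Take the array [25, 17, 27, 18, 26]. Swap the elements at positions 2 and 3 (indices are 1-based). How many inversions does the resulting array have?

5 inversions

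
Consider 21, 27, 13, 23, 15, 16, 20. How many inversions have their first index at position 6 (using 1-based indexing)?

0

The element at index 6 is 16.
Elements after it: 20
None of them are smaller than 16.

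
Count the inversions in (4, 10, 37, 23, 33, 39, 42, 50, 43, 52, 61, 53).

4

Element-by-element contributions:
4 → none → 0
10 → none → 0
37 → 23, 33 → 2
23 → none → 0
33 → none → 0
39 → none → 0
42 → none → 0
50 → 43 → 1
43 → none → 0
52 → none → 0
61 → 53 → 1
53 → none → 0
Sum: 0 + 0 + 2 + 0 + 0 + 0 + 0 + 1 + 0 + 0 + 1 + 0 = 4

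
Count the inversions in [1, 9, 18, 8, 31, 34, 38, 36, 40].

Element-by-element contributions:
1 → none → 0
9 → 8 → 1
18 → 8 → 1
8 → none → 0
31 → none → 0
34 → none → 0
38 → 36 → 1
36 → none → 0
40 → none → 0
Sum: 0 + 1 + 1 + 0 + 0 + 0 + 1 + 0 + 0 = 3

Inversions: 3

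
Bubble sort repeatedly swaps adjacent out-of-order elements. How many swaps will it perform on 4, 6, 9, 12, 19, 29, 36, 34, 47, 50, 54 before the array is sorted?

1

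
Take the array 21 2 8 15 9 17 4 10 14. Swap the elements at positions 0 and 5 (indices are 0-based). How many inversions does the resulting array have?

Positions 0 and 5 hold 21 and 17; after swapping, the array is [17, 2, 8, 15, 9, 21, 4, 10, 14].
Count, for each position, how many later elements it exceeds:
17: 7
2: 0
8: 1
15: 4
9: 1
21: 3
4: 0
10: 0
14: 0
Sum: 7 + 0 + 1 + 4 + 1 + 3 + 0 + 0 + 0 = 16

16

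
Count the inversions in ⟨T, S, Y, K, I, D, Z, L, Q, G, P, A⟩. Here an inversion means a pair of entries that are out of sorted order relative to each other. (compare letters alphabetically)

45

Sweep left to right; for each value list the smaller values that follow it:
T: 9
S: 8
Y: 8
K: 4
I: 3
D: 1
Z: 5
L: 2
Q: 3
G: 1
P: 1
A: 0
Sum: 9 + 8 + 8 + 4 + 3 + 1 + 5 + 2 + 3 + 1 + 1 + 0 = 45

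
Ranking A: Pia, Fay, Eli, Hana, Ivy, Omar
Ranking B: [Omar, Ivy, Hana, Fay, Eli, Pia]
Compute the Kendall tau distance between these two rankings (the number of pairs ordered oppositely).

14

Assign each item its position (1..6) in the first ordering, then rewrite the second ordering as that position sequence:
positions: Pia→1, Fay→2, Eli→3, Hana→4, Ivy→5, Omar→6
second ordering as positions: [6, 5, 4, 2, 3, 1]
Discordant pairs = inversions in this position sequence.
6: 5, 4, 2, 3, 1 → 5
5: 4, 2, 3, 1 → 4
4: 2, 3, 1 → 3
2: 1 → 1
3: 1 → 1
1: 0
Total: 5 + 4 + 3 + 1 + 1 + 0 = 14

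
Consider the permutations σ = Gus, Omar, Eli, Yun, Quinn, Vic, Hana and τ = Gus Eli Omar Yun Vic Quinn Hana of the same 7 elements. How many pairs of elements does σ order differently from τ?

Discordant pairs: 2

Assign each item its position (1..7) in the first ordering, then rewrite the second ordering as that position sequence:
positions: Gus→1, Omar→2, Eli→3, Yun→4, Quinn→5, Vic→6, Hana→7
second ordering as positions: [1, 3, 2, 4, 6, 5, 7]
Discordant pairs = inversions in this position sequence.
1: 0
3: 2 → 1
2: 0
4: 0
6: 5 → 1
5: 0
7: 0
Total: 0 + 1 + 0 + 0 + 1 + 0 + 0 = 2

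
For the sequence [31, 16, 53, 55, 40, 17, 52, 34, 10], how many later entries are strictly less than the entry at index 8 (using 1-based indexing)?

The element at index 8 is 34.
Elements after it: 10
Those smaller than 34: 10

1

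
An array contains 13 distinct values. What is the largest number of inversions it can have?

78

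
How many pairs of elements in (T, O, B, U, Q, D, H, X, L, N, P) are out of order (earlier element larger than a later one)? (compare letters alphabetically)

Inversions: 27

Element-by-element contributions:
T: 8
O: 5
B: 0
U: 6
Q: 5
D: 0
H: 0
X: 3
L: 0
N: 0
P: 0
Sum: 8 + 5 + 0 + 6 + 5 + 0 + 0 + 3 + 0 + 0 + 0 = 27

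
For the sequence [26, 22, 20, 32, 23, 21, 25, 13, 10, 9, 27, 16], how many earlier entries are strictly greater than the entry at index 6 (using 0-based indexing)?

The element at index 6 is 25.
Elements before it: 26, 22, 20, 32, 23, 21
Those larger than 25: 26, 32

2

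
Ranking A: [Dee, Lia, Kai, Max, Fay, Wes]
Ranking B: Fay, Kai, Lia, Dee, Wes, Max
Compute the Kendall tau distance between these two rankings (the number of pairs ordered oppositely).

8

Assign each item its position (1..6) in the first ordering, then rewrite the second ordering as that position sequence:
positions: Dee→1, Lia→2, Kai→3, Max→4, Fay→5, Wes→6
second ordering as positions: [5, 3, 2, 1, 6, 4]
Discordant pairs = inversions in this position sequence.
5: 3, 2, 1, 4 → 4
3: 2, 1 → 2
2: 1 → 1
1: 0
6: 4 → 1
4: 0
Total: 4 + 2 + 1 + 0 + 1 + 0 = 8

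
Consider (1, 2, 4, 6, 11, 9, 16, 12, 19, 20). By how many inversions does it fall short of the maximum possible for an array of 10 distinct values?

Maximum inversions for 10 distinct elements is C(10, 2) = 10·9/2 = 45.
Current inversions — for each element, count later smaller elements:
1: 0
2: 0
4: 0
6: 0
11: 1
9: 0
16: 1
12: 0
19: 0
20: 0
Current total: 0 + 0 + 0 + 0 + 1 + 0 + 1 + 0 + 0 + 0 = 2
Shortfall: 45 − 2 = 43

43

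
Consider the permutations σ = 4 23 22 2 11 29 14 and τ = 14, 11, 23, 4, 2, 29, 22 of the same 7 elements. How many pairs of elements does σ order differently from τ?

Assign each item its position (1..7) in the first ordering, then rewrite the second ordering as that position sequence:
positions: 4→1, 23→2, 22→3, 2→4, 11→5, 29→6, 14→7
second ordering as positions: [7, 5, 2, 1, 4, 6, 3]
Discordant pairs = inversions in this position sequence.
7: 5, 2, 1, 4, 6, 3 → 6
5: 2, 1, 4, 3 → 4
2: 1 → 1
1: 0
4: 3 → 1
6: 3 → 1
3: 0
Total: 6 + 4 + 1 + 0 + 1 + 1 + 0 = 13

13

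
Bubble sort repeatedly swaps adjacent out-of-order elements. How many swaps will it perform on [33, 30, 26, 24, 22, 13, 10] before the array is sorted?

21

Minimum adjacent swaps = number of inversions (each swap of adjacent out-of-order elements removes one inversion and no swap can remove more).
Count inversions — for each element, later elements that are smaller:
33: 30, 26, 24, 22, 13, 10 → 6
30: 26, 24, 22, 13, 10 → 5
26: 24, 22, 13, 10 → 4
24: 22, 13, 10 → 3
22: 13, 10 → 2
13: 10 → 1
10: none → 0
Total inversions: 6 + 5 + 4 + 3 + 2 + 1 + 0 = 21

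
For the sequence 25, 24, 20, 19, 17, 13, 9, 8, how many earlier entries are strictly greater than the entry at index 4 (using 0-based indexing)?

The element at index 4 is 17.
Elements before it: 25, 24, 20, 19
Those larger than 17: 25, 24, 20, 19

4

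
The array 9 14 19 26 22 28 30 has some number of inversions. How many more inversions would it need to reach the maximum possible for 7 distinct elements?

Maximum inversions for 7 distinct elements is C(7, 2) = 7·6/2 = 21.
Current inversions — for each element, count later smaller elements:
9: 0
14: 0
19: 0
26: 1
22: 0
28: 0
30: 0
Current total: 0 + 0 + 0 + 1 + 0 + 0 + 0 = 1
Shortfall: 21 − 1 = 20

20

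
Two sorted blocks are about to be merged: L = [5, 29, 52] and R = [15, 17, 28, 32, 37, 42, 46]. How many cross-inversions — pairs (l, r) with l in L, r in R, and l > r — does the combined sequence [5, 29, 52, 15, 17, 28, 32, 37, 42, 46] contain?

Count, for every r in R, how many entries of L exceed r:
r = 15: 29, 52 → 2
r = 17: 29, 52 → 2
r = 28: 29, 52 → 2
r = 32: 52 → 1
r = 37: 52 → 1
r = 42: 52 → 1
r = 46: 52 → 1
Cross-inversions: 2 + 2 + 2 + 1 + 1 + 1 + 1 = 10

10 cross-inversions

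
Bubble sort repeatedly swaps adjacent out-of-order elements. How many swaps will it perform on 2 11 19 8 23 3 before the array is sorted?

Minimum adjacent swaps = number of inversions (each swap of adjacent out-of-order elements removes one inversion and no swap can remove more).
Count inversions — for each element, later elements that are smaller:
2: none → 0
11: 8, 3 → 2
19: 8, 3 → 2
8: 3 → 1
23: 3 → 1
3: none → 0
Total inversions: 0 + 2 + 2 + 1 + 1 + 0 = 6

6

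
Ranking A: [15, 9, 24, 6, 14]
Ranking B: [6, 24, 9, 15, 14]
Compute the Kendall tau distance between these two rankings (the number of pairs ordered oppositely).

6 discordant pairs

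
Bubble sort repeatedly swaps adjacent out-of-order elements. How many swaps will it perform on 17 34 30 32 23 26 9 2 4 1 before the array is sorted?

37 swaps

Minimum adjacent swaps = number of inversions (each swap of adjacent out-of-order elements removes one inversion and no swap can remove more).
Count inversions — for each element, later elements that are smaller:
17: 9, 2, 4, 1 → 4
34: 30, 32, 23, 26, 9, 2, 4, 1 → 8
30: 23, 26, 9, 2, 4, 1 → 6
32: 23, 26, 9, 2, 4, 1 → 6
23: 9, 2, 4, 1 → 4
26: 9, 2, 4, 1 → 4
9: 2, 4, 1 → 3
2: 1 → 1
4: 1 → 1
1: none → 0
Total inversions: 4 + 8 + 6 + 6 + 4 + 4 + 3 + 1 + 1 + 0 = 37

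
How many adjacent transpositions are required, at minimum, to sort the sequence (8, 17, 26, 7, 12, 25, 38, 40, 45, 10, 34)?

Minimum adjacent swaps = number of inversions (each swap of adjacent out-of-order elements removes one inversion and no swap can remove more).
Count inversions — for each element, later elements that are smaller:
8: 7 → 1
17: 7, 12, 10 → 3
26: 7, 12, 25, 10 → 4
7: none → 0
12: 10 → 1
25: 10 → 1
38: 10, 34 → 2
40: 10, 34 → 2
45: 10, 34 → 2
10: none → 0
34: none → 0
Total inversions: 1 + 3 + 4 + 0 + 1 + 1 + 2 + 2 + 2 + 0 + 0 = 16

16 adjacent swaps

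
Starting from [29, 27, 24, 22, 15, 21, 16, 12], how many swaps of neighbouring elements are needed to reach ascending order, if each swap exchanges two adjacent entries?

26 swaps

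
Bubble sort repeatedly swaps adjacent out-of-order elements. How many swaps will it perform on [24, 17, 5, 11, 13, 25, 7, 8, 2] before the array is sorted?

25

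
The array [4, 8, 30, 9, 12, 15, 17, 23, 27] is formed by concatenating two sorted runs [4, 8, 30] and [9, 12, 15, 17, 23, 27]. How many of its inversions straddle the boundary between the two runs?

For each element r of the right run, count left-run elements greater than r:
r = 9: 30 → 1
r = 12: 30 → 1
r = 15: 30 → 1
r = 17: 30 → 1
r = 23: 30 → 1
r = 27: 30 → 1
Cross-inversions: 1 + 1 + 1 + 1 + 1 + 1 = 6

There are 6 cross-inversions.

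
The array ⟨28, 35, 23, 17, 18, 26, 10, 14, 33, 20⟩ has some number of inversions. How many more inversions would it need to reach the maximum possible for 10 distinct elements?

Maximum inversions for 10 distinct elements is C(10, 2) = 10·9/2 = 45.
Current inversions — for each element, count later smaller elements:
28: 7
35: 8
23: 5
17: 2
18: 2
26: 3
10: 0
14: 0
33: 1
20: 0
Current total: 7 + 8 + 5 + 2 + 2 + 3 + 0 + 0 + 1 + 0 = 28
Shortfall: 45 − 28 = 17

17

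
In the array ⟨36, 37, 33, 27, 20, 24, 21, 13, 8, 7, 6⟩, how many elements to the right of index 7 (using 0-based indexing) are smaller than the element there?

3

The element at index 7 is 13.
Elements after it: 8, 7, 6
Those smaller than 13: 8, 7, 6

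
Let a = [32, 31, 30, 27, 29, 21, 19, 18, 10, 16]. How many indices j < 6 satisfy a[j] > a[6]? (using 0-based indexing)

6

The element at index 6 is 19.
Elements before it: 32, 31, 30, 27, 29, 21
Those larger than 19: 32, 31, 30, 27, 29, 21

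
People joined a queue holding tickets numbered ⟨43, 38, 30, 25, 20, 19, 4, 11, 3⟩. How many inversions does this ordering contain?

Inversions: 35

Sweep left to right; for each value list the smaller values that follow it:
43 → 38, 30, 25, 20, 19, 4, 11, 3 → 8
38 → 30, 25, 20, 19, 4, 11, 3 → 7
30 → 25, 20, 19, 4, 11, 3 → 6
25 → 20, 19, 4, 11, 3 → 5
20 → 19, 4, 11, 3 → 4
19 → 4, 11, 3 → 3
4 → 3 → 1
11 → 3 → 1
3 → none → 0
Sum: 8 + 7 + 6 + 5 + 4 + 3 + 1 + 1 + 0 = 35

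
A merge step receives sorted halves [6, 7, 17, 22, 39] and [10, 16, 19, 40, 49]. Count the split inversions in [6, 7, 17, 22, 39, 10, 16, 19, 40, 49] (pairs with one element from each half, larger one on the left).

8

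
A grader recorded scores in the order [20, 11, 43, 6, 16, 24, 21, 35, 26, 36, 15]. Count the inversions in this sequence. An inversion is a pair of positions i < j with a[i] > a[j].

Count, for each position, how many later elements it exceeds:
20: 4
11: 1
43: 8
6: 0
16: 1
24: 2
21: 1
35: 2
26: 1
36: 1
15: 0
Sum: 4 + 1 + 8 + 0 + 1 + 2 + 1 + 2 + 1 + 1 + 0 = 21

21 out-of-order pairs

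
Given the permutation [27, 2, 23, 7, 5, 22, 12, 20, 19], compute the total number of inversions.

19 out-of-order pairs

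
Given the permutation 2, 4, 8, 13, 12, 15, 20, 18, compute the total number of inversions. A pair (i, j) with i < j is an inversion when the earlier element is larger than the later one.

2

Element-by-element contributions:
2 → none → 0
4 → none → 0
8 → none → 0
13 → 12 → 1
12 → none → 0
15 → none → 0
20 → 18 → 1
18 → none → 0
Sum: 0 + 0 + 0 + 1 + 0 + 0 + 1 + 0 = 2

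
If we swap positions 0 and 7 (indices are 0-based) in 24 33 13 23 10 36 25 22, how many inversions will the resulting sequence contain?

Positions 0 and 7 hold 24 and 22; after swapping, the array is [22, 33, 13, 23, 10, 36, 25, 24].
Count, for each position, how many later elements it exceeds:
22: 2
33: 5
13: 1
23: 1
10: 0
36: 2
25: 1
24: 0
Sum: 2 + 5 + 1 + 1 + 0 + 2 + 1 + 0 = 12

There are 12 inversions.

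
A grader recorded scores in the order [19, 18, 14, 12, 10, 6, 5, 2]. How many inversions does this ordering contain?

Element-by-element contributions:
19 → 18, 14, 12, 10, 6, 5, 2 → 7
18 → 14, 12, 10, 6, 5, 2 → 6
14 → 12, 10, 6, 5, 2 → 5
12 → 10, 6, 5, 2 → 4
10 → 6, 5, 2 → 3
6 → 5, 2 → 2
5 → 2 → 1
2 → none → 0
Sum: 7 + 6 + 5 + 4 + 3 + 2 + 1 + 0 = 28

28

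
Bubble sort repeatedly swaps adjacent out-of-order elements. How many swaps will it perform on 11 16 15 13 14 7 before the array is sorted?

The minimum number of adjacent swaps to sort an array equals its inversion count, since every such swap removes exactly one inversion.
Count inversions — for each element, later elements that are smaller:
11: 7 → 1
16: 15, 13, 14, 7 → 4
15: 13, 14, 7 → 3
13: 7 → 1
14: 7 → 1
7: none → 0
Total inversions: 1 + 4 + 3 + 1 + 1 + 0 = 10

There are 10 adjacent swaps.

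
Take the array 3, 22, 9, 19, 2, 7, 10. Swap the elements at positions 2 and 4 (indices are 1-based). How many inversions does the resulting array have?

10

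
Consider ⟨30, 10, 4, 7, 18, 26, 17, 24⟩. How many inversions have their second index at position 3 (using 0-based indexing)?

2

The element at index 3 is 7.
Elements before it: 30, 10, 4
Those larger than 7: 30, 10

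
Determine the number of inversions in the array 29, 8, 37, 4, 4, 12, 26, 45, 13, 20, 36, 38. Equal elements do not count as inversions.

For each element, count later entries that are smaller:
29: 7
8: 2
37: 7
4: 0
4: 0
12: 0
26: 2
45: 4
13: 0
20: 0
36: 0
38: 0
Sum: 7 + 2 + 7 + 0 + 0 + 0 + 2 + 4 + 0 + 0 + 0 + 0 = 22

22 inversions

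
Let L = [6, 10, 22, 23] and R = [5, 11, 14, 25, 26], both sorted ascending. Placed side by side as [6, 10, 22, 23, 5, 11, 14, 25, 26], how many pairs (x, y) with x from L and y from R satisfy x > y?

Take each right-half value and tally the left-half values above it:
r = 5: 6, 10, 22, 23 → 4
r = 11: 22, 23 → 2
r = 14: 22, 23 → 2
r = 25: none → 0
r = 26: none → 0
Cross-inversions: 4 + 2 + 2 + 0 + 0 = 8

8 split inversions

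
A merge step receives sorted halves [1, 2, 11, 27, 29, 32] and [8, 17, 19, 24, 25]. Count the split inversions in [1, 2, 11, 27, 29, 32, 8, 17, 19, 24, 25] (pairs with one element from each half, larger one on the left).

16 cross-inversions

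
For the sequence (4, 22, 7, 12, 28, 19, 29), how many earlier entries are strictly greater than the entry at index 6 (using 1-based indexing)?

2

The element at index 6 is 19.
Elements before it: 4, 22, 7, 12, 28
Those larger than 19: 22, 28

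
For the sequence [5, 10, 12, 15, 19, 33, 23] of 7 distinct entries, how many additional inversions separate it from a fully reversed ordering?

Maximum inversions for 7 distinct elements is C(7, 2) = 7·6/2 = 21.
Current inversions — for each element, count later smaller elements:
5: 0
10: 0
12: 0
15: 0
19: 0
33: 1
23: 0
Current total: 0 + 0 + 0 + 0 + 0 + 1 + 0 = 1
Shortfall: 21 − 1 = 20

20 inversions short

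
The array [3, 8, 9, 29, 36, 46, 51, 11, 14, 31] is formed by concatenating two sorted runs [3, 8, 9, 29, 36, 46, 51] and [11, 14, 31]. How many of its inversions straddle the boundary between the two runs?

For each element r of the right run, count left-run elements greater than r:
r = 11: 29, 36, 46, 51 → 4
r = 14: 29, 36, 46, 51 → 4
r = 31: 36, 46, 51 → 3
Cross-inversions: 4 + 4 + 3 = 11

11 cross-inversions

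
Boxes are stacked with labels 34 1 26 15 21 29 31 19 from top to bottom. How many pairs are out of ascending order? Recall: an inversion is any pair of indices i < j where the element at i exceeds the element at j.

13 inversions

For each element, count later entries that are smaller:
34: 7
1: 0
26: 3
15: 0
21: 1
29: 1
31: 1
19: 0
Sum: 7 + 0 + 3 + 0 + 1 + 1 + 1 + 0 = 13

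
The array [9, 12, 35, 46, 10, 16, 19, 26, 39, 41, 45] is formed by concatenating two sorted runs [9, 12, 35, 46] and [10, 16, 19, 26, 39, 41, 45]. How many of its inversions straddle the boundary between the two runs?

Take each right-half value and tally the left-half values above it:
r = 10: 12, 35, 46 → 3
r = 16: 35, 46 → 2
r = 19: 35, 46 → 2
r = 26: 35, 46 → 2
r = 39: 46 → 1
r = 41: 46 → 1
r = 45: 46 → 1
Cross-inversions: 3 + 2 + 2 + 2 + 1 + 1 + 1 = 12

Split inversions: 12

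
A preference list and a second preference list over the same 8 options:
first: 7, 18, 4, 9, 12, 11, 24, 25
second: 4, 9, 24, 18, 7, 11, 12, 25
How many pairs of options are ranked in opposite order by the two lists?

Assign each item its position (1..8) in the first ordering, then rewrite the second ordering as that position sequence:
positions: 7→1, 18→2, 4→3, 9→4, 12→5, 11→6, 24→7, 25→8
second ordering as positions: [3, 4, 7, 2, 1, 6, 5, 8]
Discordant pairs = inversions in this position sequence.
3: 2, 1 → 2
4: 2, 1 → 2
7: 2, 1, 6, 5 → 4
2: 1 → 1
1: 0
6: 5 → 1
5: 0
8: 0
Total: 2 + 2 + 4 + 1 + 0 + 1 + 0 + 0 = 10

10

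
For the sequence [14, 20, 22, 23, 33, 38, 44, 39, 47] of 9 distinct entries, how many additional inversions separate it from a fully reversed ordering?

Maximum inversions for 9 distinct elements is C(9, 2) = 9·8/2 = 36.
Current inversions — for each element, count later smaller elements:
14: 0
20: 0
22: 0
23: 0
33: 0
38: 0
44: 1
39: 0
47: 0
Current total: 0 + 0 + 0 + 0 + 0 + 0 + 1 + 0 + 0 = 1
Shortfall: 36 − 1 = 35

35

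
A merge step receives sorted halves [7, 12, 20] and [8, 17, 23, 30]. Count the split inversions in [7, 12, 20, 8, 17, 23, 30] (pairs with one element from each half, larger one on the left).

There are 3 split inversions.

Count, for every r in R, how many entries of L exceed r:
r = 8: 12, 20 → 2
r = 17: 20 → 1
r = 23: none → 0
r = 30: none → 0
Cross-inversions: 2 + 1 + 0 + 0 = 3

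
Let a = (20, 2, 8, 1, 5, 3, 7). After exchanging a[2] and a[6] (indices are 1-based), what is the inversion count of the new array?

Positions 2 and 6 hold 2 and 3; after swapping, the array is [20, 3, 8, 1, 5, 2, 7].
For each element, count later entries that are smaller:
20: 6
3: 2
8: 4
1: 0
5: 1
2: 0
7: 0
Sum: 6 + 2 + 4 + 0 + 1 + 0 + 0 = 13

13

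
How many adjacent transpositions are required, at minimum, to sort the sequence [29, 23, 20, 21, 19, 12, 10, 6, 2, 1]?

44 adjacent swaps

Each adjacent swap fixes exactly one inversion, so the minimum swap count equals the number of inversions.
Count inversions — for each element, later elements that are smaller:
29: 23, 20, 21, 19, 12, 10, 6, 2, 1 → 9
23: 20, 21, 19, 12, 10, 6, 2, 1 → 8
20: 19, 12, 10, 6, 2, 1 → 6
21: 19, 12, 10, 6, 2, 1 → 6
19: 12, 10, 6, 2, 1 → 5
12: 10, 6, 2, 1 → 4
10: 6, 2, 1 → 3
6: 2, 1 → 2
2: 1 → 1
1: none → 0
Total inversions: 9 + 8 + 6 + 6 + 5 + 4 + 3 + 2 + 1 + 0 = 44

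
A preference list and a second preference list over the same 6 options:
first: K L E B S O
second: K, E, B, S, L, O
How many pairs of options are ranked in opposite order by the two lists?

3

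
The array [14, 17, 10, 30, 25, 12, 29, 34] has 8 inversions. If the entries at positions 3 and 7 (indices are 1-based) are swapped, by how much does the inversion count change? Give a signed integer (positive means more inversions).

+5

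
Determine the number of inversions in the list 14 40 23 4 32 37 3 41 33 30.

20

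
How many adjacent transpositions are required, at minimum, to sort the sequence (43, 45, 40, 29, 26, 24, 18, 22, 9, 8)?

Each adjacent swap fixes exactly one inversion, so the minimum swap count equals the number of inversions.
Count inversions — for each element, later elements that are smaller:
43: 40, 29, 26, 24, 18, 22, 9, 8 → 8
45: 40, 29, 26, 24, 18, 22, 9, 8 → 8
40: 29, 26, 24, 18, 22, 9, 8 → 7
29: 26, 24, 18, 22, 9, 8 → 6
26: 24, 18, 22, 9, 8 → 5
24: 18, 22, 9, 8 → 4
18: 9, 8 → 2
22: 9, 8 → 2
9: 8 → 1
8: none → 0
Total inversions: 8 + 8 + 7 + 6 + 5 + 4 + 2 + 2 + 1 + 0 = 43

43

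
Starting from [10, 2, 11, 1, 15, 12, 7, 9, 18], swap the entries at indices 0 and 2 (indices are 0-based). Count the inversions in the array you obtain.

14 inversions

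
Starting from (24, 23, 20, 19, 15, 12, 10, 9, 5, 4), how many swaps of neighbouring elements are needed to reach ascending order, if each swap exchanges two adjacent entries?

45 swaps

The minimum number of adjacent swaps to sort an array equals its inversion count, since every such swap removes exactly one inversion.
Count inversions — for each element, later elements that are smaller:
24: 23, 20, 19, 15, 12, 10, 9, 5, 4 → 9
23: 20, 19, 15, 12, 10, 9, 5, 4 → 8
20: 19, 15, 12, 10, 9, 5, 4 → 7
19: 15, 12, 10, 9, 5, 4 → 6
15: 12, 10, 9, 5, 4 → 5
12: 10, 9, 5, 4 → 4
10: 9, 5, 4 → 3
9: 5, 4 → 2
5: 4 → 1
4: none → 0
Total inversions: 9 + 8 + 7 + 6 + 5 + 4 + 3 + 2 + 1 + 0 = 45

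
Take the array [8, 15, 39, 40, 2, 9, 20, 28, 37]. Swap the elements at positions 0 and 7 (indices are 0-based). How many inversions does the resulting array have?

20 inversions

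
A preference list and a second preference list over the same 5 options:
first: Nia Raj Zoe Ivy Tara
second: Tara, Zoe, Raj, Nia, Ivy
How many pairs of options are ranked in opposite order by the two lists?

Assign each item its position (1..5) in the first ordering, then rewrite the second ordering as that position sequence:
positions: Nia→1, Raj→2, Zoe→3, Ivy→4, Tara→5
second ordering as positions: [5, 3, 2, 1, 4]
Discordant pairs = inversions in this position sequence.
5: 3, 2, 1, 4 → 4
3: 2, 1 → 2
2: 1 → 1
1: 0
4: 0
Total: 4 + 2 + 1 + 0 + 0 = 7

7 pairs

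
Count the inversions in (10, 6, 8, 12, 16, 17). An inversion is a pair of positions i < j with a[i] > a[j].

Inversion pairs (indices are 0-based):
(0,1): 10 > 6
(0,2): 10 > 8
That's 2 pairs.

2 inversions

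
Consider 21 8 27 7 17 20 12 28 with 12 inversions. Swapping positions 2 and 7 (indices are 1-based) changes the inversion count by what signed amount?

Positions 2 and 7 hold 8 and 12; after swapping, the array is [21, 12, 27, 7, 17, 20, 8, 28].
Element-by-element contributions:
21: 5
12: 2
27: 4
7: 0
17: 1
20: 1
8: 0
28: 0
Sum: 5 + 2 + 4 + 0 + 1 + 1 + 0 + 0 = 13
Change: 13 − 12 = +1

+1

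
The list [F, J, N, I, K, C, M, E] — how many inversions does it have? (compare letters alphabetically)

15 inversions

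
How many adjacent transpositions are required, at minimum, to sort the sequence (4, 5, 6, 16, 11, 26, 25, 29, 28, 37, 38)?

3 swaps

Minimum adjacent swaps = number of inversions (each swap of adjacent out-of-order elements removes one inversion and no swap can remove more).
Count inversions — for each element, later elements that are smaller:
4: none → 0
5: none → 0
6: none → 0
16: 11 → 1
11: none → 0
26: 25 → 1
25: none → 0
29: 28 → 1
28: none → 0
37: none → 0
38: none → 0
Total inversions: 0 + 0 + 0 + 1 + 0 + 1 + 0 + 1 + 0 + 0 + 0 = 3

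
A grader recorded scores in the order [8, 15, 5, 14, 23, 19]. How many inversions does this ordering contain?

4 inversions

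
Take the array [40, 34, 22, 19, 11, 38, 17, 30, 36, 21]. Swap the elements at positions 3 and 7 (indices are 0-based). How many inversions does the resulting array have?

There are 28 inversions.

Positions 3 and 7 hold 19 and 30; after swapping, the array is [40, 34, 22, 30, 11, 38, 17, 19, 36, 21].
Element-by-element contributions:
40 → 34, 22, 30, 11, 38, 17, 19, 36, 21 → 9
34 → 22, 30, 11, 17, 19, 21 → 6
22 → 11, 17, 19, 21 → 4
30 → 11, 17, 19, 21 → 4
11 → none → 0
38 → 17, 19, 36, 21 → 4
17 → none → 0
19 → none → 0
36 → 21 → 1
21 → none → 0
Sum: 9 + 6 + 4 + 4 + 0 + 4 + 0 + 0 + 1 + 0 = 28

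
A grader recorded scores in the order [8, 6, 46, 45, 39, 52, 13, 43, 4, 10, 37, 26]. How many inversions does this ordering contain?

Sweep left to right; for each value list the smaller values that follow it:
8: 2
6: 1
46: 8
45: 7
39: 5
52: 6
13: 2
43: 4
4: 0
10: 0
37: 1
26: 0
Sum: 2 + 1 + 8 + 7 + 5 + 6 + 2 + 4 + 0 + 0 + 1 + 0 = 36

There are 36 inversions.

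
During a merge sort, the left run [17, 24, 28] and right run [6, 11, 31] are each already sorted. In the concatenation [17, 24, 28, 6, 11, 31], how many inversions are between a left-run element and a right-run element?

Count, for every r in R, how many entries of L exceed r:
r = 6: 17, 24, 28 → 3
r = 11: 17, 24, 28 → 3
r = 31: none → 0
Cross-inversions: 3 + 3 + 0 = 6

6 cross-inversions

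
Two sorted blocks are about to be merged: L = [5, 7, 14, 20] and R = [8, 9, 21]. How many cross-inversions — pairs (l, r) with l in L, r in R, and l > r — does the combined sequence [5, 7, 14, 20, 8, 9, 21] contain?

4 split inversions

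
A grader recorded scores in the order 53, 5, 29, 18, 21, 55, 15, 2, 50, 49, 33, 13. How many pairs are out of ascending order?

36 inversions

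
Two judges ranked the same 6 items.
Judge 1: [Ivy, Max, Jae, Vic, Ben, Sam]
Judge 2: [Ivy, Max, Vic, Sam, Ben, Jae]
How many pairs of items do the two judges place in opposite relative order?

4

Assign each item its position (1..6) in the first ordering, then rewrite the second ordering as that position sequence:
positions: Ivy→1, Max→2, Jae→3, Vic→4, Ben→5, Sam→6
second ordering as positions: [1, 2, 4, 6, 5, 3]
Discordant pairs = inversions in this position sequence.
1: 0
2: 0
4: 3 → 1
6: 5, 3 → 2
5: 3 → 1
3: 0
Total: 0 + 0 + 1 + 2 + 1 + 0 = 4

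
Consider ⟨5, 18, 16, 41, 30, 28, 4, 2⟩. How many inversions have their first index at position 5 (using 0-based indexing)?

2

The element at index 5 is 28.
Elements after it: 4, 2
Those smaller than 28: 4, 2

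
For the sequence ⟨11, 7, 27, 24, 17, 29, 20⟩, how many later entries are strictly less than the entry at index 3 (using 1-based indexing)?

The element at index 3 is 27.
Elements after it: 24, 17, 29, 20
Those smaller than 27: 24, 17, 20

3 such elements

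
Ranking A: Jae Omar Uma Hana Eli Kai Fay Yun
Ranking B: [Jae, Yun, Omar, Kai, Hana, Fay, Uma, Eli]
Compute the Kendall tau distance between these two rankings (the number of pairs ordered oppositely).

12

Assign each item its position (1..8) in the first ordering, then rewrite the second ordering as that position sequence:
positions: Jae→1, Omar→2, Uma→3, Hana→4, Eli→5, Kai→6, Fay→7, Yun→8
second ordering as positions: [1, 8, 2, 6, 4, 7, 3, 5]
Discordant pairs = inversions in this position sequence.
1: 0
8: 2, 6, 4, 7, 3, 5 → 6
2: 0
6: 4, 3, 5 → 3
4: 3 → 1
7: 3, 5 → 2
3: 0
5: 0
Total: 0 + 6 + 0 + 3 + 1 + 2 + 0 + 0 = 12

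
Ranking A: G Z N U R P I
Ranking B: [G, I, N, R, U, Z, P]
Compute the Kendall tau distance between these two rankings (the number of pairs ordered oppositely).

Assign each item its position (1..7) in the first ordering, then rewrite the second ordering as that position sequence:
positions: G→1, Z→2, N→3, U→4, R→5, P→6, I→7
second ordering as positions: [1, 7, 3, 5, 4, 2, 6]
Discordant pairs = inversions in this position sequence.
1: 0
7: 3, 5, 4, 2, 6 → 5
3: 2 → 1
5: 4, 2 → 2
4: 2 → 1
2: 0
6: 0
Total: 0 + 5 + 1 + 2 + 1 + 0 + 0 = 9

9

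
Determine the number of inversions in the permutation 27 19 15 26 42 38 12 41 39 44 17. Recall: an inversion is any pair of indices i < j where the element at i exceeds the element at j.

Count, for each position, how many later elements it exceeds:
27 → 19, 15, 26, 12, 17 → 5
19 → 15, 12, 17 → 3
15 → 12 → 1
26 → 12, 17 → 2
42 → 38, 12, 41, 39, 17 → 5
38 → 12, 17 → 2
12 → none → 0
41 → 39, 17 → 2
39 → 17 → 1
44 → 17 → 1
17 → none → 0
Sum: 5 + 3 + 1 + 2 + 5 + 2 + 0 + 2 + 1 + 1 + 0 = 22

22 inversions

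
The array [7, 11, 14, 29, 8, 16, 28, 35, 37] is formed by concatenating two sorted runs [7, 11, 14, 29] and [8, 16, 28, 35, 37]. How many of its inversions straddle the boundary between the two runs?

5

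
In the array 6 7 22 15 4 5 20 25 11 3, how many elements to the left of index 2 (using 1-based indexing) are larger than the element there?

0 such elements

The element at index 2 is 7.
Elements before it: 6
None of them are larger than 7.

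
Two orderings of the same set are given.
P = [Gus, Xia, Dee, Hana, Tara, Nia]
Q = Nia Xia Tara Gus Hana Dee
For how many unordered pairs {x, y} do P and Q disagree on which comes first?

There are 10 disagreeing pairs.

Assign each item its position (1..6) in the first ordering, then rewrite the second ordering as that position sequence:
positions: Gus→1, Xia→2, Dee→3, Hana→4, Tara→5, Nia→6
second ordering as positions: [6, 2, 5, 1, 4, 3]
Discordant pairs = inversions in this position sequence.
6: 2, 5, 1, 4, 3 → 5
2: 1 → 1
5: 1, 4, 3 → 3
1: 0
4: 3 → 1
3: 0
Total: 5 + 1 + 3 + 0 + 1 + 0 = 10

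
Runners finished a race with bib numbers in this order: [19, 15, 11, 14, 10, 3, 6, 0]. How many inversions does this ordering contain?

26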